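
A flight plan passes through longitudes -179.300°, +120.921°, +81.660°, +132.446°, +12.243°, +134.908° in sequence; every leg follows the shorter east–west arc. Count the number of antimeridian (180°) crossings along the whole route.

1

Leg 1: -179.300° → +120.921°, shortest Δλ = -59.779° (west) — crosses 180°.
Leg 2: +120.921° → +81.660°, shortest Δλ = -39.261° (west) — does not cross 180°.
Leg 3: +81.660° → +132.446°, shortest Δλ = 50.786° (east) — does not cross 180°.
Leg 4: +132.446° → +12.243°, shortest Δλ = -120.203° (west) — does not cross 180°.
Leg 5: +12.243° → +134.908°, shortest Δλ = 122.665° (east) — does not cross 180°.
Total crossings: 1.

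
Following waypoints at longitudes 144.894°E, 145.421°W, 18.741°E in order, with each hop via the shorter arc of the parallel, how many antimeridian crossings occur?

Leg 1: +144.894° → -145.421°, shortest Δλ = 69.685° (east) — crosses 180°.
Leg 2: -145.421° → +18.741°, shortest Δλ = 164.162° (east) — does not cross 180°.
Total crossings: 1.

1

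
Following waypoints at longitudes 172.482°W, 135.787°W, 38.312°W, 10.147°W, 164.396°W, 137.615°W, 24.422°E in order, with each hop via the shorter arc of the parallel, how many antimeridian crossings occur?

Leg 1: -172.482° → -135.787°, shortest Δλ = 36.695° (east) — does not cross 180°.
Leg 2: -135.787° → -38.312°, shortest Δλ = 97.475° (east) — does not cross 180°.
Leg 3: -38.312° → -10.147°, shortest Δλ = 28.165° (east) — does not cross 180°.
Leg 4: -10.147° → -164.396°, shortest Δλ = -154.249° (west) — does not cross 180°.
Leg 5: -164.396° → -137.615°, shortest Δλ = 26.781° (east) — does not cross 180°.
Leg 6: -137.615° → +24.422°, shortest Δλ = 162.037° (east) — does not cross 180°.
Total crossings: 0.

0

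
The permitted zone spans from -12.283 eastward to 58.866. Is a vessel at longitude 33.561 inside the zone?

Yes

Band width going east from -12.283° to +58.866°: ((58.866 − -12.283) mod 360) = 71.149°.
Offset of +33.561° east of the west edge: ((33.561 − -12.283) mod 360) = 45.844°.
45.844° ≤ 71.149° ⇒ inside.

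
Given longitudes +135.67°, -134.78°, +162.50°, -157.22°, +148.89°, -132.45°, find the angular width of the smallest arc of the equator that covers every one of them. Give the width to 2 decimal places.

Sort the longitudes: -157.22°, -134.78°, -132.45°, +135.67°, +148.89°, +162.50°.
Eastward gaps between consecutive values (wrapping around): 22.44°, 2.33°, 268.12°, 13.22°, 13.61°, 40.28°.
Largest gap = 268.12° ⇒ minimal covering band is its complement: 360° − 268.12° = 91.88°.
Band runs from +135.67° eastward to -132.45°, crossing the antimeridian.

91.88°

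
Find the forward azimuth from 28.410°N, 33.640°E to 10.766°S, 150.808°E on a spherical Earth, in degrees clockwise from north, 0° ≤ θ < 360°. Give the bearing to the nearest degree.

87°

Δλ = 150.808 − 33.640 = 117.168°.
θ = atan2( sin Δλ · cos φ₂ , cos φ₁ · sin φ₂ − sin φ₁ · cos φ₂ · cos Δλ )
  = atan2(0.87401, 0.04912) = 86.784° → normalised to [0°, 360°): 86.784°.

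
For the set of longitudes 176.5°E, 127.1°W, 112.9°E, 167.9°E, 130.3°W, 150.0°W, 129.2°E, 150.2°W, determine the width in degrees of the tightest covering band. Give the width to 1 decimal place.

120.0°

Sort the longitudes: -150.2°, -150.0°, -130.3°, -127.1°, +112.9°, +129.2°, +167.9°, +176.5°.
Eastward gaps between consecutive values (wrapping around): 0.2°, 19.7°, 3.2°, 240.0°, 16.3°, 38.7°, 8.6°, 33.3°.
Largest gap = 240.0° ⇒ minimal covering band is its complement: 360° − 240.0° = 120.0°.
Band runs from +112.9° eastward to -127.1°, crossing the antimeridian.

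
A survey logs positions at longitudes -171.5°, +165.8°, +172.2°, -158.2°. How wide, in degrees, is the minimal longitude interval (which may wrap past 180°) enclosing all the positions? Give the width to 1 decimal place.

36.0°

Sort the longitudes: -171.5°, -158.2°, +165.8°, +172.2°.
Eastward gaps between consecutive values (wrapping around): 13.3°, 324.0°, 6.4°, 16.3°.
Largest gap = 324.0° ⇒ minimal covering band is its complement: 360° − 324.0° = 36.0°.
Band runs from +165.8° eastward to -158.2°, crossing the antimeridian.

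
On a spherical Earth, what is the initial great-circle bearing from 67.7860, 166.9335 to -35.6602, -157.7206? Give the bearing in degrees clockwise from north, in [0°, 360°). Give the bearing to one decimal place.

Δλ = -157.7206 − 166.9335 = -324.6541°; wrapped into (−180°, 180°]: 35.3459°.
θ = atan2( sin Δλ · cos φ₂ , cos φ₁ · sin φ₂ − sin φ₁ · cos φ₂ · cos Δλ )
  = atan2(0.47003, -0.83394) = 150.593° → normalised to [0°, 360°): 150.593°.

150.6°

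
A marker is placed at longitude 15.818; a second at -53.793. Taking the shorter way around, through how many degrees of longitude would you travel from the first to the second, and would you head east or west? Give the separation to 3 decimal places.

Raw difference: -53.793 − 15.818 = -69.611°.
Normalise into (−180°, 180°]: -69.611° stays -69.611°.
Negative ⇒ the second point lies to the west; separation 69.611°.

69.611° west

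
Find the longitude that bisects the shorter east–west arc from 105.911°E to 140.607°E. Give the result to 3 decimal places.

Signed shortest Δλ from +105.911° to +140.607° is +34.696°.
Midpoint longitude = +105.911° + (+34.696°)/2 = +105.911° + 17.348° = +123.259°.

123.259°E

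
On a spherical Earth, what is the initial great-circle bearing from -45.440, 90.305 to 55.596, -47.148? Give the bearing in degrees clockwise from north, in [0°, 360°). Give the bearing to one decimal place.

306.5°

Δλ = -47.148 − 90.305 = -137.453°.
θ = atan2( sin Δλ · cos φ₂ , cos φ₁ · sin φ₂ − sin φ₁ · cos φ₂ · cos Δλ )
  = atan2(-0.38207, 0.28232) = -53.538° → normalised to [0°, 360°): 306.462°.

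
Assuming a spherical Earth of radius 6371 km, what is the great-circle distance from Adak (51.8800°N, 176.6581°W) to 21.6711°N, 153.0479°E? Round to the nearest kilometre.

Δλ = 153.0479 − -176.6581 = 329.7060°; wrapped into (−180°, 180°]: -30.2940°.
Δφ = 21.6711 − 51.8800 = -30.2089°.
a = sin²(Δφ/2) + cos φ₁ · cos φ₂ · sin²(Δλ/2) = 0.107070.
c = 2·atan2(√a, √(1−a)) = 0.66671 rad → d = 6371·c ≈ 4247.61 km.

4248 km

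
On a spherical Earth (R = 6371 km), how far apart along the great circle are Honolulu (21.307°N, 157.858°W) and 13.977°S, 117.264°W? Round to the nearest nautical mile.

3195 nmi

Δλ = -117.264 − -157.858 = 40.594°.
Δφ = -13.977 − 21.307 = -35.284°.
a = sin²(Δφ/2) + cos φ₁ · cos φ₂ · sin²(Δλ/2) = 0.200637.
c = 2·atan2(√a, √(1−a)) = 0.92889 rad → d = 6371·c ≈ 5917.93 km ≈ 3195.43 nmi.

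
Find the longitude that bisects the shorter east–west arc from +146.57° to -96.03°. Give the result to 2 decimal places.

Signed shortest Δλ from +146.57° to -96.03° is +117.40°.
Midpoint longitude = +146.57° + (+117.40°)/2 = +146.57° + 58.70° = +205.27°.
Normalise into (−180°, 180°]: -154.73°.
(The naïve average (+146.57 + -96.03)/2 = 25.27° is on the wrong side of the globe.)

-154.73°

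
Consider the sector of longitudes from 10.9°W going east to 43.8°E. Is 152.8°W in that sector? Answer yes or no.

Band width going east from -10.9° to +43.8°: ((43.8 − -10.9) mod 360) = 54.7°.
Offset of -152.8° east of the west edge: ((-152.8 − -10.9) mod 360) = 218.1°.
218.1° > 54.7° ⇒ outside.

No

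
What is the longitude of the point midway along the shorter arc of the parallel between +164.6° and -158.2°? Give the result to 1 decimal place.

-176.8°

Signed shortest Δλ from +164.6° to -158.2° is +37.2°.
Midpoint longitude = +164.6° + (+37.2°)/2 = +164.6° + 18.6° = +183.2°.
Normalise into (−180°, 180°]: -176.8°.
(The naïve average (+164.6 + -158.2)/2 = 3.2° is on the wrong side of the globe.)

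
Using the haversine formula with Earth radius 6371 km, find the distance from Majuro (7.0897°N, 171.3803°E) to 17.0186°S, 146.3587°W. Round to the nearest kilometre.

5363 km

Δλ = -146.3587 − 171.3803 = -317.7390°; wrapped into (−180°, 180°]: 42.2610°.
Δφ = -17.0186 − 7.0897 = -24.1083°.
a = sin²(Δφ/2) + cos φ₁ · cos φ₂ · sin²(Δλ/2) = 0.166927.
c = 2·atan2(√a, √(1−a)) = 0.84177 rad → d = 6371·c ≈ 5362.90 km.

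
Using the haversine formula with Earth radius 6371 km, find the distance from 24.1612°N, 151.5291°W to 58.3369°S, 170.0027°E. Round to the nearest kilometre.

9838 km

Δλ = 170.0027 − -151.5291 = 321.5318°; wrapped into (−180°, 180°]: -38.4682°.
Δφ = -58.3369 − 24.1612 = -82.4981°.
a = sin²(Δφ/2) + cos φ₁ · cos φ₂ · sin²(Δλ/2) = 0.486696.
c = 2·atan2(√a, √(1−a)) = 1.54419 rad → d = 6371·c ≈ 9838.01 km.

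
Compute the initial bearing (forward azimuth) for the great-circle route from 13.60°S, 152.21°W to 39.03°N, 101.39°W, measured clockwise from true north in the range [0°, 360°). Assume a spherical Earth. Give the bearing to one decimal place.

Δλ = -101.39 − -152.21 = 50.82°.
θ = atan2( sin Δλ · cos φ₂ , cos φ₁ · sin φ₂ − sin φ₁ · cos φ₂ · cos Δλ )
  = atan2(0.60216, 0.72747) = 39.616° → normalised to [0°, 360°): 39.616°.

39.6°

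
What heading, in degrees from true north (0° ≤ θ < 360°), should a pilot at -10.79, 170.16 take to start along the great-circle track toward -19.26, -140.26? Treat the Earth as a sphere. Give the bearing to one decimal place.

Δλ = -140.26 − 170.16 = -310.42°; wrapped into (−180°, 180°]: 49.58°.
θ = atan2( sin Δλ · cos φ₂ , cos φ₁ · sin φ₂ − sin φ₁ · cos φ₂ · cos Δλ )
  = atan2(0.71870, -0.20943) = 106.246° → normalised to [0°, 360°): 106.246°.

106.2°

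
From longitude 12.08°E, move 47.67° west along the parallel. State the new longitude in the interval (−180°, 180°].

35.59°W

Start at +12.08°; shift −47.67° → -35.59°.
-35.59° already lies in (−180°, 180°].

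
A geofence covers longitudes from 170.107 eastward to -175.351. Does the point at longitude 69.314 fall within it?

Band width going east from +170.107° to -175.351°: ((-175.351 − 170.107) mod 360) = 14.542°.
Offset of +69.314° east of the west edge: ((69.314 − 170.107) mod 360) = 259.207°.
259.207° > 14.542° ⇒ outside.

No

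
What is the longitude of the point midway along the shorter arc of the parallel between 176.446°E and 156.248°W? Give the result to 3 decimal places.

169.901°W

Signed shortest Δλ from +176.446° to -156.248° is +27.306°.
Midpoint longitude = +176.446° + (+27.306°)/2 = +176.446° + 13.653° = +190.099°.
Normalise into (−180°, 180°]: -169.901°.
(The naïve average (+176.446 + -156.248)/2 = 10.099° is on the wrong side of the globe.)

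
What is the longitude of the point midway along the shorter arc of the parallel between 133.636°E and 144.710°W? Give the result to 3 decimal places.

174.463°E

Signed shortest Δλ from +133.636° to -144.710° is +81.654°.
Midpoint longitude = +133.636° + (+81.654°)/2 = +133.636° + 40.827° = +174.463°.
(The naïve average (+133.636 + -144.710)/2 = -5.537° is on the wrong side of the globe.)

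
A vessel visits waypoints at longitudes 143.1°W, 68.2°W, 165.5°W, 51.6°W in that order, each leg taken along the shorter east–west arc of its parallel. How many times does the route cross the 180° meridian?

Leg 1: -143.1° → -68.2°, shortest Δλ = 74.9° (east) — does not cross 180°.
Leg 2: -68.2° → -165.5°, shortest Δλ = -97.3° (west) — does not cross 180°.
Leg 3: -165.5° → -51.6°, shortest Δλ = 113.9° (east) — does not cross 180°.
Total crossings: 0.

0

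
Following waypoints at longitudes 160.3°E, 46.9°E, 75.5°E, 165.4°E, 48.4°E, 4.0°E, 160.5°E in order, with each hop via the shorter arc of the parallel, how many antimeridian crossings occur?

0

Leg 1: +160.3° → +46.9°, shortest Δλ = -113.4° (west) — does not cross 180°.
Leg 2: +46.9° → +75.5°, shortest Δλ = 28.6° (east) — does not cross 180°.
Leg 3: +75.5° → +165.4°, shortest Δλ = 89.9° (east) — does not cross 180°.
Leg 4: +165.4° → +48.4°, shortest Δλ = -117.0° (west) — does not cross 180°.
Leg 5: +48.4° → +4.0°, shortest Δλ = -44.4° (west) — does not cross 180°.
Leg 6: +4.0° → +160.5°, shortest Δλ = 156.5° (east) — does not cross 180°.
Total crossings: 0.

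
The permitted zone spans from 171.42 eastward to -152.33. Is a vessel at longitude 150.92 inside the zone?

No

Band width going east from +171.42° to -152.33°: ((-152.33 − 171.42) mod 360) = 36.25°.
Offset of +150.92° east of the west edge: ((150.92 − 171.42) mod 360) = 339.50°.
339.50° > 36.25° ⇒ outside.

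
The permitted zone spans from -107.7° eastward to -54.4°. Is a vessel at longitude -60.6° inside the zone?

Band width going east from -107.7° to -54.4°: ((-54.4 − -107.7) mod 360) = 53.3°.
Offset of -60.6° east of the west edge: ((-60.6 − -107.7) mod 360) = 47.1°.
47.1° ≤ 53.3° ⇒ inside.

Yes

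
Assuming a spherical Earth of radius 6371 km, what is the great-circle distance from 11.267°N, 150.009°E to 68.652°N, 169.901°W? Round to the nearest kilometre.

6997 km

Δλ = -169.901 − 150.009 = -319.910°; wrapped into (−180°, 180°]: 40.090°.
Δφ = 68.652 − 11.267 = 57.385°.
a = sin²(Δφ/2) + cos φ₁ · cos φ₂ · sin²(Δλ/2) = 0.272448.
c = 2·atan2(√a, √(1−a)) = 1.09831 rad → d = 6371·c ≈ 6997.31 km.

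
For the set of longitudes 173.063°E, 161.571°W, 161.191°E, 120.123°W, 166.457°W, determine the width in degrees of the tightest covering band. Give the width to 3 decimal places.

Sort the longitudes: -166.457°, -161.571°, -120.123°, +161.191°, +173.063°.
Eastward gaps between consecutive values (wrapping around): 4.886°, 41.448°, 281.314°, 11.872°, 20.480°.
Largest gap = 281.314° ⇒ minimal covering band is its complement: 360° − 281.314° = 78.686°.
Band runs from +161.191° eastward to -120.123°, crossing the antimeridian.

78.686°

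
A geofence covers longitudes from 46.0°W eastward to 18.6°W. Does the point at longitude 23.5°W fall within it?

Band width going east from -46.0° to -18.6°: ((-18.6 − -46.0) mod 360) = 27.4°.
Offset of -23.5° east of the west edge: ((-23.5 − -46.0) mod 360) = 22.5°.
22.5° ≤ 27.4° ⇒ inside.

Yes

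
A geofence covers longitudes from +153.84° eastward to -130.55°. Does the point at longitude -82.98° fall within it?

No

Band width going east from +153.84° to -130.55°: ((-130.55 − 153.84) mod 360) = 75.61°.
Offset of -82.98° east of the west edge: ((-82.98 − 153.84) mod 360) = 123.18°.
123.18° > 75.61° ⇒ outside.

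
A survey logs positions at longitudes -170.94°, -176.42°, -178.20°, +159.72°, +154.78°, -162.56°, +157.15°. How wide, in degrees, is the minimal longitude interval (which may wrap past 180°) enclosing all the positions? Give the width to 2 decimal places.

42.66°

Sort the longitudes: -178.20°, -176.42°, -170.94°, -162.56°, +154.78°, +157.15°, +159.72°.
Eastward gaps between consecutive values (wrapping around): 1.78°, 5.48°, 8.38°, 317.34°, 2.37°, 2.57°, 22.08°.
Largest gap = 317.34° ⇒ minimal covering band is its complement: 360° − 317.34° = 42.66°.
Band runs from +154.78° eastward to -162.56°, crossing the antimeridian.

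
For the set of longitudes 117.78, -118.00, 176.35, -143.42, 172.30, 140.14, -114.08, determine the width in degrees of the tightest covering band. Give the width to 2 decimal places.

128.14°

Sort the longitudes: -143.42°, -118.00°, -114.08°, +117.78°, +140.14°, +172.30°, +176.35°.
Eastward gaps between consecutive values (wrapping around): 25.42°, 3.92°, 231.86°, 22.36°, 32.16°, 4.05°, 40.23°.
Largest gap = 231.86° ⇒ minimal covering band is its complement: 360° − 231.86° = 128.14°.
Band runs from +117.78° eastward to -114.08°, crossing the antimeridian.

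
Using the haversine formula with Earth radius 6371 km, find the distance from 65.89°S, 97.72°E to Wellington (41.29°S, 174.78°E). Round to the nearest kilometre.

5321 km

Δλ = 174.78 − 97.72 = 77.06°.
Δφ = -41.29 − -65.89 = 24.60°.
a = sin²(Δφ/2) + cos φ₁ · cos φ₂ · sin²(Δλ/2) = 0.164482.
c = 2·atan2(√a, √(1−a)) = 0.83519 rad → d = 6371·c ≈ 5321.00 km.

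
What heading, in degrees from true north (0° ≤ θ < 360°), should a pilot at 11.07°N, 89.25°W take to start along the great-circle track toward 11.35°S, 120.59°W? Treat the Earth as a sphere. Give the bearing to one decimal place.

235.2°

Δλ = -120.59 − -89.25 = -31.34°.
θ = atan2( sin Δλ · cos φ₂ , cos φ₁ · sin φ₂ − sin φ₁ · cos φ₂ · cos Δλ )
  = atan2(-0.50994, -0.35393) = -124.763° → normalised to [0°, 360°): 235.237°.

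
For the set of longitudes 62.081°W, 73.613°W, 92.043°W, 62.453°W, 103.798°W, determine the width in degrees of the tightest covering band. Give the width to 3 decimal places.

41.717°

Sort the longitudes: -103.798°, -92.043°, -73.613°, -62.453°, -62.081°.
Eastward gaps between consecutive values (wrapping around): 11.755°, 18.430°, 11.160°, 0.372°, 318.283°.
Largest gap = 318.283° ⇒ minimal covering band is its complement: 360° − 318.283° = 41.717°.
Band runs from -103.798° eastward to -62.081°.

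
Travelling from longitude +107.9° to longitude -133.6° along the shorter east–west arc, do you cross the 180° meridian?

Naïve |-133.6 − 107.9| = 241.5° > 180°, so the shorter arc goes the other way round — across 180°.
Signed shortest Δλ = ((-133.6 − 107.9 + 180) mod 360) − 180 = 118.5°.
Going east by 118.5° from +107.9° passes through 180° before reaching -133.6°.

Yes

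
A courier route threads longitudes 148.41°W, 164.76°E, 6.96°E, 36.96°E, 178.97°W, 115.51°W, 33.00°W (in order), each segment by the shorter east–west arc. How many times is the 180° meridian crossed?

Leg 1: -148.41° → +164.76°, shortest Δλ = -46.83° (west) — crosses 180°.
Leg 2: +164.76° → +6.96°, shortest Δλ = -157.8° (west) — does not cross 180°.
Leg 3: +6.96° → +36.96°, shortest Δλ = 30.0° (east) — does not cross 180°.
Leg 4: +36.96° → -178.97°, shortest Δλ = 144.07° (east) — crosses 180°.
Leg 5: -178.97° → -115.51°, shortest Δλ = 63.46° (east) — does not cross 180°.
Leg 6: -115.51° → -33.00°, shortest Δλ = 82.51° (east) — does not cross 180°.
Total crossings: 2.

2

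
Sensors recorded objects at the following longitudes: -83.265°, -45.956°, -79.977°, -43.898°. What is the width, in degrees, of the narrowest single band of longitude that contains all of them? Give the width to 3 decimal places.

39.367°

Sort the longitudes: -83.265°, -79.977°, -45.956°, -43.898°.
Eastward gaps between consecutive values (wrapping around): 3.288°, 34.021°, 2.058°, 320.633°.
Largest gap = 320.633° ⇒ minimal covering band is its complement: 360° − 320.633° = 39.367°.
Band runs from -83.265° eastward to -43.898°.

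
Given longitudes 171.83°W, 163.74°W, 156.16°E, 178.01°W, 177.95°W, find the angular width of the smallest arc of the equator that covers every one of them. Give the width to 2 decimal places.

Sort the longitudes: -178.01°, -177.95°, -171.83°, -163.74°, +156.16°.
Eastward gaps between consecutive values (wrapping around): 0.06°, 6.12°, 8.09°, 319.90°, 25.83°.
Largest gap = 319.90° ⇒ minimal covering band is its complement: 360° − 319.90° = 40.10°.
Band runs from +156.16° eastward to -163.74°, crossing the antimeridian.

40.10°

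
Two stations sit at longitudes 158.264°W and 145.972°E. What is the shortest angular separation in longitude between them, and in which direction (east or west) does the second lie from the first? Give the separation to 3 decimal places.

55.764° west

Raw difference: 145.972 − -158.264 = 304.236°.
Normalise into (−180°, 180°]: 304.236° − 360° = -55.764°.
Negative ⇒ the second point lies to the west; separation 55.764°.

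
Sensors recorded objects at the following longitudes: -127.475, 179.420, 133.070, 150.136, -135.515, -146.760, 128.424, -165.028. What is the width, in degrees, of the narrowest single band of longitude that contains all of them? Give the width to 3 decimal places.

Sort the longitudes: -165.028°, -146.760°, -135.515°, -127.475°, +128.424°, +133.070°, +150.136°, +179.420°.
Eastward gaps between consecutive values (wrapping around): 18.268°, 11.245°, 8.040°, 255.899°, 4.646°, 17.066°, 29.284°, 15.552°.
Largest gap = 255.899° ⇒ minimal covering band is its complement: 360° − 255.899° = 104.101°.
Band runs from +128.424° eastward to -127.475°, crossing the antimeridian.

104.101°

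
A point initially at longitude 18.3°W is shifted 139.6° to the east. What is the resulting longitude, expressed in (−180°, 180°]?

121.3°E

Start at -18.3°; shift +139.6° → +121.3°.
+121.3° already lies in (−180°, 180°].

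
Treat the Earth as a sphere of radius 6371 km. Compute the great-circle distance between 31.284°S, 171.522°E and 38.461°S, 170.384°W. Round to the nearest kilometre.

1829 km

Δλ = -170.384 − 171.522 = -341.906°; wrapped into (−180°, 180°]: 18.094°.
Δφ = -38.461 − -31.284 = -7.177°.
a = sin²(Δφ/2) + cos φ₁ · cos φ₂ · sin²(Δλ/2) = 0.020464.
c = 2·atan2(√a, √(1−a)) = 0.28709 rad → d = 6371·c ≈ 1829.03 km.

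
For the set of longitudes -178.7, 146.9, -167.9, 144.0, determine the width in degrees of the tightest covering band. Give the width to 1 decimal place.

Sort the longitudes: -178.7°, -167.9°, +144.0°, +146.9°.
Eastward gaps between consecutive values (wrapping around): 10.8°, 311.9°, 2.9°, 34.4°.
Largest gap = 311.9° ⇒ minimal covering band is its complement: 360° − 311.9° = 48.1°.
Band runs from +144.0° eastward to -167.9°, crossing the antimeridian.

48.1°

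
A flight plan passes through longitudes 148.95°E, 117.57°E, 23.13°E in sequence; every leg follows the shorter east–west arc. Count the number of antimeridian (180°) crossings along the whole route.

0

Leg 1: +148.95° → +117.57°, shortest Δλ = -31.38° (west) — does not cross 180°.
Leg 2: +117.57° → +23.13°, shortest Δλ = -94.44° (west) — does not cross 180°.
Total crossings: 0.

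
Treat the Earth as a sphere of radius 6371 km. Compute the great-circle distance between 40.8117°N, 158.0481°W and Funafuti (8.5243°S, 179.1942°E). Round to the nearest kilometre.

Δλ = 179.1942 − -158.0481 = 337.2423°; wrapped into (−180°, 180°]: -22.7577°.
Δφ = -8.5243 − 40.8117 = -49.3360°.
a = sin²(Δφ/2) + cos φ₁ · cos φ₂ · sin²(Δλ/2) = 0.203325.
c = 2·atan2(√a, √(1−a)) = 0.93558 rad → d = 6371·c ≈ 5960.59 km.

5961 km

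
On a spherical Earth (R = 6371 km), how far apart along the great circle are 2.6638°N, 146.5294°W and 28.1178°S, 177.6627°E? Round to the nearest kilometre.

5133 km

Δλ = 177.6627 − -146.5294 = 324.1921°; wrapped into (−180°, 180°]: -35.8079°.
Δφ = -28.1178 − 2.6638 = -30.7816°.
a = sin²(Δφ/2) + cos φ₁ · cos φ₂ · sin²(Δλ/2) = 0.153702.
c = 2·atan2(√a, √(1−a)) = 0.80572 rad → d = 6371·c ≈ 5133.21 km.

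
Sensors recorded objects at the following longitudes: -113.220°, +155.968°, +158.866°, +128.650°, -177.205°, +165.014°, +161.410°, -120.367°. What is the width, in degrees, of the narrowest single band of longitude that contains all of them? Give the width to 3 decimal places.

118.130°

Sort the longitudes: -177.205°, -120.367°, -113.220°, +128.650°, +155.968°, +158.866°, +161.410°, +165.014°.
Eastward gaps between consecutive values (wrapping around): 56.838°, 7.147°, 241.870°, 27.318°, 2.898°, 2.544°, 3.604°, 17.781°.
Largest gap = 241.870° ⇒ minimal covering band is its complement: 360° − 241.870° = 118.130°.
Band runs from +128.650° eastward to -113.220°, crossing the antimeridian.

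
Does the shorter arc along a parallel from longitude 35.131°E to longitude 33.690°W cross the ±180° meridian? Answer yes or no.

Signed shortest Δλ = ((-33.690 − 35.131 + 180) mod 360) − 180 = -68.821°.
Going west by 68.821° from +35.131° reaches -33.690° without touching 180°.

No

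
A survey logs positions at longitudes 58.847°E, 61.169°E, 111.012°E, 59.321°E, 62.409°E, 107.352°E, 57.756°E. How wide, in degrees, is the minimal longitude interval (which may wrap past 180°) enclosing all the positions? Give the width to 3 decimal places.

Sort the longitudes: +57.756°, +58.847°, +59.321°, +61.169°, +62.409°, +107.352°, +111.012°.
Eastward gaps between consecutive values (wrapping around): 1.091°, 0.474°, 1.848°, 1.240°, 44.943°, 3.660°, 306.744°.
Largest gap = 306.744° ⇒ minimal covering band is its complement: 360° − 306.744° = 53.256°.
Band runs from +57.756° eastward to +111.012°.

53.256°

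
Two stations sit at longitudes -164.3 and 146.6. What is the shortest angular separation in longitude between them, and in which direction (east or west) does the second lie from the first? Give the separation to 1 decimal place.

Raw difference: 146.6 − -164.3 = 310.9°.
Normalise into (−180°, 180°]: 310.9° − 360° = -49.1°.
Negative ⇒ the second point lies to the west; separation 49.1°.

49.1° west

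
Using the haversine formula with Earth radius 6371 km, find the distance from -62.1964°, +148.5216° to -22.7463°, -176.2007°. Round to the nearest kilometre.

5128 km

Δλ = -176.2007 − 148.5216 = -324.7223°; wrapped into (−180°, 180°]: 35.2777°.
Δφ = -22.7463 − -62.1964 = 39.4501°.
a = sin²(Δφ/2) + cos φ₁ · cos φ₂ · sin²(Δλ/2) = 0.153408.
c = 2·atan2(√a, √(1−a)) = 0.80490 rad → d = 6371·c ≈ 5128.01 km.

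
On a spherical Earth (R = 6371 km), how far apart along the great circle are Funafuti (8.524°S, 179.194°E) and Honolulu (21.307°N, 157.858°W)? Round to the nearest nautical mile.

Δλ = -157.858 − 179.194 = -337.052°; wrapped into (−180°, 180°]: 22.948°.
Δφ = 21.307 − -8.524 = 29.831°.
a = sin²(Δφ/2) + cos φ₁ · cos φ₂ · sin²(Δλ/2) = 0.102710.
c = 2·atan2(√a, √(1−a)) = 0.65248 rad → d = 6371·c ≈ 4156.96 km ≈ 2244.58 nmi.

2245 nmi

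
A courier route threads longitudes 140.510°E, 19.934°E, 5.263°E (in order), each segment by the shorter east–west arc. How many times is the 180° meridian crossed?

0

Leg 1: +140.510° → +19.934°, shortest Δλ = -120.576° (west) — does not cross 180°.
Leg 2: +19.934° → +5.263°, shortest Δλ = -14.671° (west) — does not cross 180°.
Total crossings: 0.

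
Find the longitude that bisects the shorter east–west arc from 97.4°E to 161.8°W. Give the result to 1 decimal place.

147.8°E

Signed shortest Δλ from +97.4° to -161.8° is +100.8°.
Midpoint longitude = +97.4° + (+100.8°)/2 = +97.4° + 50.4° = +147.8°.
(The naïve average (+97.4 + -161.8)/2 = -32.2° is on the wrong side of the globe.)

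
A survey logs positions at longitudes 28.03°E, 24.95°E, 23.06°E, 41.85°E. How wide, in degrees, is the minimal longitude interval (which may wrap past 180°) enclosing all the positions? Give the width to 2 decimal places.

Sort the longitudes: +23.06°, +24.95°, +28.03°, +41.85°.
Eastward gaps between consecutive values (wrapping around): 1.89°, 3.08°, 13.82°, 341.21°.
Largest gap = 341.21° ⇒ minimal covering band is its complement: 360° − 341.21° = 18.79°.
Band runs from +23.06° eastward to +41.85°.

18.79°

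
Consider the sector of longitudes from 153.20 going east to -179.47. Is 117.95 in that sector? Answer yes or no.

No

Band width going east from +153.20° to -179.47°: ((-179.47 − 153.20) mod 360) = 27.33°.
Offset of +117.95° east of the west edge: ((117.95 − 153.20) mod 360) = 324.75°.
324.75° > 27.33° ⇒ outside.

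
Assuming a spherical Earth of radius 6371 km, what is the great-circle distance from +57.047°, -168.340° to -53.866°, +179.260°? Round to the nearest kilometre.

Δλ = 179.260 − -168.340 = 347.600°; wrapped into (−180°, 180°]: -12.400°.
Δφ = -53.866 − 57.047 = -110.913°.
a = sin²(Δφ/2) + cos φ₁ · cos φ₂ · sin²(Δλ/2) = 0.682216.
c = 2·atan2(√a, √(1−a)) = 1.94382 rad → d = 6371·c ≈ 12384.07 km.

12384 km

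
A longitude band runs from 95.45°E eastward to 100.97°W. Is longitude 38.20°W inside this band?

No

Band width going east from +95.45° to -100.97°: ((-100.97 − 95.45) mod 360) = 163.58°.
Offset of -38.20° east of the west edge: ((-38.20 − 95.45) mod 360) = 226.35°.
226.35° > 163.58° ⇒ outside.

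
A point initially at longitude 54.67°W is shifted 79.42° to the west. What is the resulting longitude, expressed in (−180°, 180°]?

134.09°W

Start at -54.67°; shift −79.42° → -134.09°.
-134.09° already lies in (−180°, 180°].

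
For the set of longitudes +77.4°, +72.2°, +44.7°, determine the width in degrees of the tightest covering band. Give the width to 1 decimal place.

32.7°

Sort the longitudes: +44.7°, +72.2°, +77.4°.
Eastward gaps between consecutive values (wrapping around): 27.5°, 5.2°, 327.3°.
Largest gap = 327.3° ⇒ minimal covering band is its complement: 360° − 327.3° = 32.7°.
Band runs from +44.7° eastward to +77.4°.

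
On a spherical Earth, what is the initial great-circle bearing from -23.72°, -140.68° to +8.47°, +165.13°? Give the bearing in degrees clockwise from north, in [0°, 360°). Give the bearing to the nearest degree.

Δλ = 165.13 − -140.68 = 305.81°; wrapped into (−180°, 180°]: -54.19°.
θ = atan2( sin Δλ · cos φ₂ , cos φ₁ · sin φ₂ − sin φ₁ · cos φ₂ · cos Δλ )
  = atan2(-0.80212, 0.36765) = -65.376° → normalised to [0°, 360°): 294.624°.

295°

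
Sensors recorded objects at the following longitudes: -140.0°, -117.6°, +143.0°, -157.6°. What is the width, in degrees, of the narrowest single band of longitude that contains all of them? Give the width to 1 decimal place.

Sort the longitudes: -157.6°, -140.0°, -117.6°, +143.0°.
Eastward gaps between consecutive values (wrapping around): 17.6°, 22.4°, 260.6°, 59.4°.
Largest gap = 260.6° ⇒ minimal covering band is its complement: 360° − 260.6° = 99.4°.
Band runs from +143.0° eastward to -117.6°, crossing the antimeridian.

99.4°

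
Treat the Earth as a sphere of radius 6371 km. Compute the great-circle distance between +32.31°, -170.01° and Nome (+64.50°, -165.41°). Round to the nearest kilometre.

3593 km

Δλ = -165.41 − -170.01 = 4.60°.
Δφ = 64.50 − 32.31 = 32.19°.
a = sin²(Δφ/2) + cos φ₁ · cos φ₂ · sin²(Δλ/2) = 0.077443.
c = 2·atan2(√a, √(1−a)) = 0.56402 rad → d = 6371·c ≈ 3593.36 km.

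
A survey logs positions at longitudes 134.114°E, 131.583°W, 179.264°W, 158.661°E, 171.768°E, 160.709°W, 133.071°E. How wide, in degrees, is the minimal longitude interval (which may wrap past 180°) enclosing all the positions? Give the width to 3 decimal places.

95.346°

Sort the longitudes: -179.264°, -160.709°, -131.583°, +133.071°, +134.114°, +158.661°, +171.768°.
Eastward gaps between consecutive values (wrapping around): 18.555°, 29.126°, 264.654°, 1.043°, 24.547°, 13.107°, 8.968°.
Largest gap = 264.654° ⇒ minimal covering band is its complement: 360° − 264.654° = 95.346°.
Band runs from +133.071° eastward to -131.583°, crossing the antimeridian.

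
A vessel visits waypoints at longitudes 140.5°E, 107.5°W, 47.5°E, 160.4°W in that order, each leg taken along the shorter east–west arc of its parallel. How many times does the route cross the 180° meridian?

2

Leg 1: +140.5° → -107.5°, shortest Δλ = 112.0° (east) — crosses 180°.
Leg 2: -107.5° → +47.5°, shortest Δλ = 155.0° (east) — does not cross 180°.
Leg 3: +47.5° → -160.4°, shortest Δλ = 152.1° (east) — crosses 180°.
Total crossings: 2.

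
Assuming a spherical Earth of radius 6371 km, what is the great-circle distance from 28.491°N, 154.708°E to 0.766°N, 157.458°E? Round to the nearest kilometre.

3097 km

Δλ = 157.458 − 154.708 = 2.750°.
Δφ = 0.766 − 28.491 = -27.725°.
a = sin²(Δφ/2) + cos φ₁ · cos φ₂ · sin²(Δλ/2) = 0.057911.
c = 2·atan2(√a, √(1−a)) = 0.48606 rad → d = 6371·c ≈ 3096.71 km.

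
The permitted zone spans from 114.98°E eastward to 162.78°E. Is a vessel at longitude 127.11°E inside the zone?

Band width going east from +114.98° to +162.78°: ((162.78 − 114.98) mod 360) = 47.80°.
Offset of +127.11° east of the west edge: ((127.11 − 114.98) mod 360) = 12.13°.
12.13° ≤ 47.80° ⇒ inside.

Yes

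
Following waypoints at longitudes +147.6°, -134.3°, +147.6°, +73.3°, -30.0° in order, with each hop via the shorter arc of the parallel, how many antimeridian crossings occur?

2

Leg 1: +147.6° → -134.3°, shortest Δλ = 78.1° (east) — crosses 180°.
Leg 2: -134.3° → +147.6°, shortest Δλ = -78.1° (west) — crosses 180°.
Leg 3: +147.6° → +73.3°, shortest Δλ = -74.3° (west) — does not cross 180°.
Leg 4: +73.3° → -30.0°, shortest Δλ = -103.3° (west) — does not cross 180°.
Total crossings: 2.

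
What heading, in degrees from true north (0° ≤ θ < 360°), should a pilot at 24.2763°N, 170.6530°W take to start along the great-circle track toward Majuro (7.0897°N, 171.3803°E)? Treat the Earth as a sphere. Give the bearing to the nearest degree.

228°

Δλ = 171.3803 − -170.6530 = 342.0333°; wrapped into (−180°, 180°]: -17.9667°.
θ = atan2( sin Δλ · cos φ₂ , cos φ₁ · sin φ₂ − sin φ₁ · cos φ₂ · cos Δλ )
  = atan2(-0.30611, -0.27559) = -131.997° → normalised to [0°, 360°): 228.003°.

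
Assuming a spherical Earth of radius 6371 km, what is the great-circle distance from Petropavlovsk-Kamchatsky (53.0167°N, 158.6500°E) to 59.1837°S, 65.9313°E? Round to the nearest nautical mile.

Δλ = 65.9313 − 158.6500 = -92.7187°.
Δφ = -59.1837 − 53.0167 = -112.2004°.
a = sin²(Δφ/2) + cos φ₁ · cos φ₂ · sin²(Δλ/2) = 0.850324.
c = 2·atan2(√a, √(1−a)) = 2.34710 rad → d = 6371·c ≈ 14953.38 km ≈ 8074.18 nmi.

8074 nmi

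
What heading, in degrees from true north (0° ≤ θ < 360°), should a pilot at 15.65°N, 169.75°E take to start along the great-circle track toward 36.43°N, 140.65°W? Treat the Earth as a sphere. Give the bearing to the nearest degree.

Δλ = -140.65 − 169.75 = -310.40°; wrapped into (−180°, 180°]: 49.60°.
θ = atan2( sin Δλ · cos φ₂ , cos φ₁ · sin φ₂ − sin φ₁ · cos φ₂ · cos Δλ )
  = atan2(0.61272, 0.43115) = 54.867° → normalised to [0°, 360°): 54.867°.

55°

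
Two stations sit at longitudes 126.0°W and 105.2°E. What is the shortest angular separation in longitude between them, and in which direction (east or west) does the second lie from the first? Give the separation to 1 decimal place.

128.8° west

Raw difference: 105.2 − -126.0 = 231.2°.
Normalise into (−180°, 180°]: 231.2° − 360° = -128.8°.
Negative ⇒ the second point lies to the west; separation 128.8°.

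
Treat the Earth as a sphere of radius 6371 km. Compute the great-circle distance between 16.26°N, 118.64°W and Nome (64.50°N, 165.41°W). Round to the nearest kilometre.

Δλ = -165.41 − -118.64 = -46.77°.
Δφ = 64.50 − 16.26 = 48.24°.
a = sin²(Δφ/2) + cos φ₁ · cos φ₂ · sin²(Δλ/2) = 0.232102.
c = 2·atan2(√a, √(1−a)) = 1.00535 rad → d = 6371·c ≈ 6405.06 km.

6405 km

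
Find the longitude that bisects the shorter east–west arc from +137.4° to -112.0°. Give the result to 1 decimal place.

Signed shortest Δλ from +137.4° to -112.0° is +110.6°.
Midpoint longitude = +137.4° + (+110.6°)/2 = +137.4° + 55.3° = +192.7°.
Normalise into (−180°, 180°]: -167.3°.
(The naïve average (+137.4 + -112.0)/2 = 12.7° is on the wrong side of the globe.)

-167.3°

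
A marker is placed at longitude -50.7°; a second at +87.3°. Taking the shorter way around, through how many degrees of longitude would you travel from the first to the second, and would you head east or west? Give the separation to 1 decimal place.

Raw difference: 87.3 − -50.7 = 138.0°.
Normalise into (−180°, 180°]: 138.0° stays 138.0°.
Positive ⇒ the second point lies to the east; separation 138.0°.

138.0° east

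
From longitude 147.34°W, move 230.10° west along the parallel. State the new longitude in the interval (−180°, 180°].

17.44°W

Start at -147.34°; shift −230.10° → -377.44°.
-377.44° lies outside (−180°, 180°]; add 360° → -17.44°.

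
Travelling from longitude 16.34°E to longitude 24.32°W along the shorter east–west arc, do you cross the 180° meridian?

Signed shortest Δλ = ((-24.32 − 16.34 + 180) mod 360) − 180 = -40.66°.
Going west by 40.66° from +16.34° reaches -24.32° without touching 180°.

No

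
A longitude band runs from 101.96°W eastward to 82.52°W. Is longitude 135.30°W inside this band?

No

Band width going east from -101.96° to -82.52°: ((-82.52 − -101.96) mod 360) = 19.44°.
Offset of -135.30° east of the west edge: ((-135.30 − -101.96) mod 360) = 326.66°.
326.66° > 19.44° ⇒ outside.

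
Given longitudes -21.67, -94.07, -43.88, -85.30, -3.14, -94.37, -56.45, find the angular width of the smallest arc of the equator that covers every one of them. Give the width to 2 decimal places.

91.23°

Sort the longitudes: -94.37°, -94.07°, -85.30°, -56.45°, -43.88°, -21.67°, -3.14°.
Eastward gaps between consecutive values (wrapping around): 0.30°, 8.77°, 28.85°, 12.57°, 22.21°, 18.53°, 268.77°.
Largest gap = 268.77° ⇒ minimal covering band is its complement: 360° − 268.77° = 91.23°.
Band runs from -94.37° eastward to -3.14°.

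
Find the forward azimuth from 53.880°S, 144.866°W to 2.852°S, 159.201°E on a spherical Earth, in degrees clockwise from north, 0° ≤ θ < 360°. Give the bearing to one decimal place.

Δλ = 159.201 − -144.866 = 304.067°; wrapped into (−180°, 180°]: -55.933°.
θ = atan2( sin Δλ · cos φ₂ , cos φ₁ · sin φ₂ − sin φ₁ · cos φ₂ · cos Δλ )
  = atan2(-0.82736, 0.42260) = -62.943° → normalised to [0°, 360°): 297.057°.

297.1°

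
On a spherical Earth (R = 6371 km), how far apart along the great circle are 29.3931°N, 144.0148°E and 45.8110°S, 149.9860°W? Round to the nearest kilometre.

Δλ = -149.9860 − 144.0148 = -294.0008°; wrapped into (−180°, 180°]: 65.9992°.
Δφ = -45.8110 − 29.3931 = -75.2041°.
a = sin²(Δφ/2) + cos φ₁ · cos φ₂ · sin²(Δλ/2) = 0.552453.
c = 2·atan2(√a, √(1−a)) = 1.67589 rad → d = 6371·c ≈ 10677.13 km.

10677 km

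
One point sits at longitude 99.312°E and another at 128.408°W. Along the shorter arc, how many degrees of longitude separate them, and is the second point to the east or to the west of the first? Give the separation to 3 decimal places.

132.280° east

Raw difference: -128.408 − 99.312 = -227.72°.
Normalise into (−180°, 180°]: -227.72° + 360° = 132.28°.
Positive ⇒ the second point lies to the east; separation 132.280°.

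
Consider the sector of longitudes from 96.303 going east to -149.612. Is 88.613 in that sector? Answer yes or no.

Band width going east from +96.303° to -149.612°: ((-149.612 − 96.303) mod 360) = 114.085°.
Offset of +88.613° east of the west edge: ((88.613 − 96.303) mod 360) = 352.310°.
352.310° > 114.085° ⇒ outside.

No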